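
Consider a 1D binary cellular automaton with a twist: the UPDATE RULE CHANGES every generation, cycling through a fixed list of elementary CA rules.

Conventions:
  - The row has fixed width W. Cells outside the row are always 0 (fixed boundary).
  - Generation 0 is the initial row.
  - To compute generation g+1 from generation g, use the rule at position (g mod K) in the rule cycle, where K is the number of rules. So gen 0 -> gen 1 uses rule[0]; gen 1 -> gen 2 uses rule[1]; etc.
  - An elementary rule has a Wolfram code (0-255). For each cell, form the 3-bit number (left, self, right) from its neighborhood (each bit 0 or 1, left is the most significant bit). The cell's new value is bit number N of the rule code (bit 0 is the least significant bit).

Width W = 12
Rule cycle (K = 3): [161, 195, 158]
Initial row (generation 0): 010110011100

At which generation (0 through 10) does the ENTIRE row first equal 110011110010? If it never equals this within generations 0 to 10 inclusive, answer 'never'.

Answer: 2

Derivation:
Gen 0: 010110011100
Gen 1 (rule 161): 001000001001
Gen 2 (rule 195): 110011110010
Gen 3 (rule 158): 101111101111
Gen 4 (rule 161): 010111010110
Gen 5 (rule 195): 100011000010
Gen 6 (rule 158): 110110100111
Gen 7 (rule 161): 001001000010
Gen 8 (rule 195): 110010011100
Gen 9 (rule 158): 101111111010
Gen 10 (rule 161): 010111110100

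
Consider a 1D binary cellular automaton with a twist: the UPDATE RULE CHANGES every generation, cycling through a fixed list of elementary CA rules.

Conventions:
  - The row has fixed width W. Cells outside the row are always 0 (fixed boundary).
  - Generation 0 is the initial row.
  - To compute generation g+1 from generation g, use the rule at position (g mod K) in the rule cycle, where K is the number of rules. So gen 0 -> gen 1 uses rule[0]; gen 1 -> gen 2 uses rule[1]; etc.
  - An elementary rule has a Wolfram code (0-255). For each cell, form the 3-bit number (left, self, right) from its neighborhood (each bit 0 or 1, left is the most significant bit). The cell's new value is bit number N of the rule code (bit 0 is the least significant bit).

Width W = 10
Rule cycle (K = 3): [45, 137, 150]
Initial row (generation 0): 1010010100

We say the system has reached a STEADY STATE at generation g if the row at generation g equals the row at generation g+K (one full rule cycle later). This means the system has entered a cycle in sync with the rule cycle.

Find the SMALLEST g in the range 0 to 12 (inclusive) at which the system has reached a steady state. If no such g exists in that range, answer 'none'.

Answer: none

Derivation:
Gen 0: 1010010100
Gen 1 (rule 45): 1110011101
Gen 2 (rule 137): 1100011000
Gen 3 (rule 150): 0010100100
Gen 4 (rule 45): 1011100101
Gen 5 (rule 137): 0011000000
Gen 6 (rule 150): 0100100000
Gen 7 (rule 45): 0100101111
Gen 8 (rule 137): 0000001110
Gen 9 (rule 150): 0000010101
Gen 10 (rule 45): 1111011111
Gen 11 (rule 137): 1110011110
Gen 12 (rule 150): 0101101101
Gen 13 (rule 45): 0111011011
Gen 14 (rule 137): 0110010010
Gen 15 (rule 150): 1001111111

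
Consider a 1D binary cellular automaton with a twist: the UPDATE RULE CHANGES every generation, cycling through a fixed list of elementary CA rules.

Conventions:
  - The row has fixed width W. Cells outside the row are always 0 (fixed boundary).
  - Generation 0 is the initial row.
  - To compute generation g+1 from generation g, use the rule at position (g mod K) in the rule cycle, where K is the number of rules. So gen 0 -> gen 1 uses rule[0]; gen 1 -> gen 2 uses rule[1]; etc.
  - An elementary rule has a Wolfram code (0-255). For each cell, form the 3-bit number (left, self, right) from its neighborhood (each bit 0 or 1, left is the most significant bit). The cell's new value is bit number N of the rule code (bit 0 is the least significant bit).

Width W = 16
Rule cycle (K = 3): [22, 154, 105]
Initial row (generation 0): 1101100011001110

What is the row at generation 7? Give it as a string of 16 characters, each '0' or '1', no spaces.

Gen 0: 1101100011001110
Gen 1 (rule 22): 0000010100110001
Gen 2 (rule 154): 0000100011101010
Gen 3 (rule 105): 1110001010110100
Gen 4 (rule 22): 0001011010000110
Gen 5 (rule 154): 0010010001001101
Gen 6 (rule 105): 1000000100001110
Gen 7 (rule 22): 1100001110010001

Answer: 1100001110010001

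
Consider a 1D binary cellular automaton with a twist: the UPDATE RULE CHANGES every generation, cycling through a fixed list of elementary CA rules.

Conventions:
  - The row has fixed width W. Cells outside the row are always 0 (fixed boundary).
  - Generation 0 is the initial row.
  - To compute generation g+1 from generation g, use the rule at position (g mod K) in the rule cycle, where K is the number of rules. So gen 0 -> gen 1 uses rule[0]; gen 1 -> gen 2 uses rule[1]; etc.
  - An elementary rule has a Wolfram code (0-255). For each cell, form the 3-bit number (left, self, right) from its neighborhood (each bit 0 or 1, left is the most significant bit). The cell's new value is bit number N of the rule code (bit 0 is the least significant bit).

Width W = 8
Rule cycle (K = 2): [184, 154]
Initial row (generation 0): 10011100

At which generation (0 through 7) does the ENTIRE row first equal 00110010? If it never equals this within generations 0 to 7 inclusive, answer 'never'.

Answer: never

Derivation:
Gen 0: 10011100
Gen 1 (rule 184): 01011010
Gen 2 (rule 154): 10010001
Gen 3 (rule 184): 01001000
Gen 4 (rule 154): 10110100
Gen 5 (rule 184): 01101010
Gen 6 (rule 154): 11000001
Gen 7 (rule 184): 10100000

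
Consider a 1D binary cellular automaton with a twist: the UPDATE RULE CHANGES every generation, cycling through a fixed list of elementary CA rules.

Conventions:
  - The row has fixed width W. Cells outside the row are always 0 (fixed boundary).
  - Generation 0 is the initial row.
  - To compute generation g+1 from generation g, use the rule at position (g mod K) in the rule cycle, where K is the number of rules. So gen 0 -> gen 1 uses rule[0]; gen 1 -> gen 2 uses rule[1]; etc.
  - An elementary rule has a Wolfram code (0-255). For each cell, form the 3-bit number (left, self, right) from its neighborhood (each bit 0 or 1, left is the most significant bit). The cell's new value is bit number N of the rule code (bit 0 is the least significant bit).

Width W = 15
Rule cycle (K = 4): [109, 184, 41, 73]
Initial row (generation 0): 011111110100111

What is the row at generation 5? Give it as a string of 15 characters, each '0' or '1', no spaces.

Gen 0: 011111110100111
Gen 1 (rule 109): 010000011100101
Gen 2 (rule 184): 001000011010010
Gen 3 (rule 41): 100011010100000
Gen 4 (rule 73): 001011000001111
Gen 5 (rule 109): 101111011101001

Answer: 101111011101001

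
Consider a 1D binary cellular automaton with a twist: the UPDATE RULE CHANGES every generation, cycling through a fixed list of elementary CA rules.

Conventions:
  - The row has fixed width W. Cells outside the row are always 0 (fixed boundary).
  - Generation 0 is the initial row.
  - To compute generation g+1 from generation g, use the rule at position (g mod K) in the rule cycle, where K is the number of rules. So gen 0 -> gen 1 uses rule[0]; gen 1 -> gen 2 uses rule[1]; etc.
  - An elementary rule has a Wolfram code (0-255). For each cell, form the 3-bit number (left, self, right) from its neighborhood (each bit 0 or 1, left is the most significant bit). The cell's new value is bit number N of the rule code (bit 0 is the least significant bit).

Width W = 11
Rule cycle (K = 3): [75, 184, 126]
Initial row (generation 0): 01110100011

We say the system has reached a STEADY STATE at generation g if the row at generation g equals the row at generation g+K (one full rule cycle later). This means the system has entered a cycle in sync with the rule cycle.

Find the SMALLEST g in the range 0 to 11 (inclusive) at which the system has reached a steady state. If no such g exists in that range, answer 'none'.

Gen 0: 01110100011
Gen 1 (rule 75): 11010001111
Gen 2 (rule 184): 10101001110
Gen 3 (rule 126): 11111111011
Gen 4 (rule 75): 10000001011
Gen 5 (rule 184): 01000000110
Gen 6 (rule 126): 11100001111
Gen 7 (rule 75): 10101111001
Gen 8 (rule 184): 01011110100
Gen 9 (rule 126): 11110011110
Gen 10 (rule 75): 10010110010
Gen 11 (rule 184): 01001101001
Gen 12 (rule 126): 11111111111
Gen 13 (rule 75): 10000000001
Gen 14 (rule 184): 01000000000

Answer: none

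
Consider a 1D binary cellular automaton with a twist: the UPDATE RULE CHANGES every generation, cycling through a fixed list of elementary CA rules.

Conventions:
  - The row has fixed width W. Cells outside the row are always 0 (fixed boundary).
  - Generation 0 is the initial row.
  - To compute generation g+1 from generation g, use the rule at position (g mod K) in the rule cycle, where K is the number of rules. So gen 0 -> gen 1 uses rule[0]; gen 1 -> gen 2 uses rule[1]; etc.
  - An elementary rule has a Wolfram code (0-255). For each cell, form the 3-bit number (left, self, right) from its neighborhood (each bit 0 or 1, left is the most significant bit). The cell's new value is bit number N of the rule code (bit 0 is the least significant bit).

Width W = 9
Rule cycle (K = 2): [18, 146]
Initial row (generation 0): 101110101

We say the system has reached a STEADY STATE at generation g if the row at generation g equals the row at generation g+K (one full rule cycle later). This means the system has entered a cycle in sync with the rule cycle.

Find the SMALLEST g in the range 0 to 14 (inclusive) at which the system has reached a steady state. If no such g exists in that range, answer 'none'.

Answer: 1

Derivation:
Gen 0: 101110101
Gen 1 (rule 18): 000000000
Gen 2 (rule 146): 000000000
Gen 3 (rule 18): 000000000
Gen 4 (rule 146): 000000000
Gen 5 (rule 18): 000000000
Gen 6 (rule 146): 000000000
Gen 7 (rule 18): 000000000
Gen 8 (rule 146): 000000000
Gen 9 (rule 18): 000000000
Gen 10 (rule 146): 000000000
Gen 11 (rule 18): 000000000
Gen 12 (rule 146): 000000000
Gen 13 (rule 18): 000000000
Gen 14 (rule 146): 000000000
Gen 15 (rule 18): 000000000
Gen 16 (rule 146): 000000000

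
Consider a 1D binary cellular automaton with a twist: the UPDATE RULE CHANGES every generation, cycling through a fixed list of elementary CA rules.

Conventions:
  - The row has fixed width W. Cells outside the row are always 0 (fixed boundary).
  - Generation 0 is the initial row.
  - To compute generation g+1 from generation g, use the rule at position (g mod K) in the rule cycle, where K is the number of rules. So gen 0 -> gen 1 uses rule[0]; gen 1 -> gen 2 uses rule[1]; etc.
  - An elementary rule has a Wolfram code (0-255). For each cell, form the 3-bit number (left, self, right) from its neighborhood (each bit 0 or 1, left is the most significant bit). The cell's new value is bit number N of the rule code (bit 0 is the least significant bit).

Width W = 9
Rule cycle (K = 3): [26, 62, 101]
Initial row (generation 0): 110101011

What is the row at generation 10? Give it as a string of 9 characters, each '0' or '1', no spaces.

Gen 0: 110101011
Gen 1 (rule 26): 100000010
Gen 2 (rule 62): 110000111
Gen 3 (rule 101): 010110001
Gen 4 (rule 26): 100101010
Gen 5 (rule 62): 111111111
Gen 6 (rule 101): 000000001
Gen 7 (rule 26): 000000010
Gen 8 (rule 62): 000000111
Gen 9 (rule 101): 111110001
Gen 10 (rule 26): 100001010

Answer: 100001010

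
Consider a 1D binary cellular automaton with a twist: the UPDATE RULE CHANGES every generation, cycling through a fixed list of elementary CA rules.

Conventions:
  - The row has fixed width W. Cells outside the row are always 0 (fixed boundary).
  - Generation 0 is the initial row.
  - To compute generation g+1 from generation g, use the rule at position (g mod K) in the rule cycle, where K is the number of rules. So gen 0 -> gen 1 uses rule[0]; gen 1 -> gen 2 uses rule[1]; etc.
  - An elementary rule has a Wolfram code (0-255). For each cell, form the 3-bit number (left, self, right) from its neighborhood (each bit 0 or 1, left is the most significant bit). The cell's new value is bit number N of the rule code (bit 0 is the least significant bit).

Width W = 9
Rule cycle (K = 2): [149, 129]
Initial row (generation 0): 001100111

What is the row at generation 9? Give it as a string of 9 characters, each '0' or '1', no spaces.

Gen 0: 001100111
Gen 1 (rule 149): 100010010
Gen 2 (rule 129): 001000000
Gen 3 (rule 149): 101111111
Gen 4 (rule 129): 000111110
Gen 5 (rule 149): 110011101
Gen 6 (rule 129): 000001000
Gen 7 (rule 149): 111101111
Gen 8 (rule 129): 011000110
Gen 9 (rule 149): 000110001

Answer: 000110001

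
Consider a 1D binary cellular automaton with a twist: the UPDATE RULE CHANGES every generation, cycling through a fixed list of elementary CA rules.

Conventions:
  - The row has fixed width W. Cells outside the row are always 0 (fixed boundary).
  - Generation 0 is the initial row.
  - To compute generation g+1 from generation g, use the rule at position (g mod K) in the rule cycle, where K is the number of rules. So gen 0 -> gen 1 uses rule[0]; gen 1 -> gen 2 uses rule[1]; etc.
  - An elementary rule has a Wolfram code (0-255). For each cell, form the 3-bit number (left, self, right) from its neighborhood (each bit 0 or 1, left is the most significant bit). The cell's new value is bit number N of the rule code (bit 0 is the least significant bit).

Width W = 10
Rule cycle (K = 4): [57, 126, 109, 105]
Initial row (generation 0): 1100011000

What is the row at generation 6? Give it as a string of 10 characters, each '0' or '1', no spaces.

Gen 0: 1100011000
Gen 1 (rule 57): 1011010111
Gen 2 (rule 126): 1111111101
Gen 3 (rule 109): 1000000111
Gen 4 (rule 105): 0011110101
Gen 5 (rule 57): 1010001010
Gen 6 (rule 126): 1111011111

Answer: 1111011111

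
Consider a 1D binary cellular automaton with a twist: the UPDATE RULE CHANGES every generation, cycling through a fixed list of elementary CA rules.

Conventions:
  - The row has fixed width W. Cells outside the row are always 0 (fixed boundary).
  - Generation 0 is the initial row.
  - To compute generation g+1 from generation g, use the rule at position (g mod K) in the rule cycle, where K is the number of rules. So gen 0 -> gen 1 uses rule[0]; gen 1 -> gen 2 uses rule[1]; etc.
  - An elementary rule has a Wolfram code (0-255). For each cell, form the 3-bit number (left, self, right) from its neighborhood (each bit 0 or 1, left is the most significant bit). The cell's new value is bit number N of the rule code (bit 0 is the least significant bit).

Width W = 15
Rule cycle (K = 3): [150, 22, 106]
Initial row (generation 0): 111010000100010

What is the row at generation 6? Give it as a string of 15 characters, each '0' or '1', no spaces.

Gen 0: 111010000100010
Gen 1 (rule 150): 010011001110111
Gen 2 (rule 22): 111100110000000
Gen 3 (rule 106): 100101110000000
Gen 4 (rule 150): 111100101000000
Gen 5 (rule 22): 000011101100000
Gen 6 (rule 106): 000110111100000

Answer: 000110111100000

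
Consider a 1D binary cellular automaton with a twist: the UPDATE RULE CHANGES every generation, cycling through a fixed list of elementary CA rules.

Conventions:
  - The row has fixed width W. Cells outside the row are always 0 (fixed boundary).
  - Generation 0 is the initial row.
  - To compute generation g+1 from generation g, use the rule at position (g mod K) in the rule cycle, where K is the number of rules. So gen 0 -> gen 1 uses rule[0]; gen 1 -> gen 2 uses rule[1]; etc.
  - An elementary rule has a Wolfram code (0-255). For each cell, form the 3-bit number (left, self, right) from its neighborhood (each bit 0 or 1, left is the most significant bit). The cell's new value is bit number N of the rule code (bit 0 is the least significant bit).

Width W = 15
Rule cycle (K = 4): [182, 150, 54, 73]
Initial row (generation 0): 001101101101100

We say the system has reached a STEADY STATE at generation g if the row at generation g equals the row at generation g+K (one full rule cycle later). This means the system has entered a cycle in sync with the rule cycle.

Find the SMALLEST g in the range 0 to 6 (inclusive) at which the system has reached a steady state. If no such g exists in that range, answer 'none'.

Gen 0: 001101101101100
Gen 1 (rule 182): 010010010010010
Gen 2 (rule 150): 111111111111111
Gen 3 (rule 54): 000000000000000
Gen 4 (rule 73): 111111111111111
Gen 5 (rule 182): 011111111111110
Gen 6 (rule 150): 101111111111101
Gen 7 (rule 54): 110000000000011
Gen 8 (rule 73): 110111111111011
Gen 9 (rule 182): 001011111110100
Gen 10 (rule 150): 011001111100110

Answer: none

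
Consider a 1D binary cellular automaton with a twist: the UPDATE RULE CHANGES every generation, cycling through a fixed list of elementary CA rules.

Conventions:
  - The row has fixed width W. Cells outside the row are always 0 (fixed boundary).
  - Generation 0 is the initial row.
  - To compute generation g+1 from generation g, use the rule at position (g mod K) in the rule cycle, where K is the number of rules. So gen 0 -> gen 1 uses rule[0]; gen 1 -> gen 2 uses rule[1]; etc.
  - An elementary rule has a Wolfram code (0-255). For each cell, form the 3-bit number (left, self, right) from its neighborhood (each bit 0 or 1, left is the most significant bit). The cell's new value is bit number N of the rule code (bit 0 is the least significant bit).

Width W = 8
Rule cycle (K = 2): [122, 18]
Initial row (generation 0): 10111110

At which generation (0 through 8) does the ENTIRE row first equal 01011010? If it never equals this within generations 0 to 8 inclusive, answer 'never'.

Answer: 7

Derivation:
Gen 0: 10111110
Gen 1 (rule 122): 01100011
Gen 2 (rule 18): 10010100
Gen 3 (rule 122): 01101010
Gen 4 (rule 18): 10000001
Gen 5 (rule 122): 01000010
Gen 6 (rule 18): 10100101
Gen 7 (rule 122): 01011010
Gen 8 (rule 18): 10000001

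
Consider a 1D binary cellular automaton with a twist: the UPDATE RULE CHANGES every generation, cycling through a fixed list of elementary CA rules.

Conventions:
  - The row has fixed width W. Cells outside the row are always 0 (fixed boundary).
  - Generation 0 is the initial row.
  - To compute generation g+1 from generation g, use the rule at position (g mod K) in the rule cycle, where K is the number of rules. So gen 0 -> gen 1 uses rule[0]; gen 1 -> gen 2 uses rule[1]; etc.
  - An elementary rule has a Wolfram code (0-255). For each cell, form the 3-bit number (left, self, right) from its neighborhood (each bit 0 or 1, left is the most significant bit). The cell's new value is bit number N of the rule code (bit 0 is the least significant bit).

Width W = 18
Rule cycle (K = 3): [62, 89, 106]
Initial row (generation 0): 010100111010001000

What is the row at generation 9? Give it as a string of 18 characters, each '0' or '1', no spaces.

Answer: 011110100101001101

Derivation:
Gen 0: 010100111010001000
Gen 1 (rule 62): 111111100111011100
Gen 2 (rule 89): 100000110101010111
Gen 3 (rule 106): 000001111010101101
Gen 4 (rule 62): 000011000111111011
Gen 5 (rule 89): 111011110100001011
Gen 6 (rule 106): 101110011000010111
Gen 7 (rule 62): 111001110100111100
Gen 8 (rule 89): 101101010010100111
Gen 9 (rule 106): 011110100101001101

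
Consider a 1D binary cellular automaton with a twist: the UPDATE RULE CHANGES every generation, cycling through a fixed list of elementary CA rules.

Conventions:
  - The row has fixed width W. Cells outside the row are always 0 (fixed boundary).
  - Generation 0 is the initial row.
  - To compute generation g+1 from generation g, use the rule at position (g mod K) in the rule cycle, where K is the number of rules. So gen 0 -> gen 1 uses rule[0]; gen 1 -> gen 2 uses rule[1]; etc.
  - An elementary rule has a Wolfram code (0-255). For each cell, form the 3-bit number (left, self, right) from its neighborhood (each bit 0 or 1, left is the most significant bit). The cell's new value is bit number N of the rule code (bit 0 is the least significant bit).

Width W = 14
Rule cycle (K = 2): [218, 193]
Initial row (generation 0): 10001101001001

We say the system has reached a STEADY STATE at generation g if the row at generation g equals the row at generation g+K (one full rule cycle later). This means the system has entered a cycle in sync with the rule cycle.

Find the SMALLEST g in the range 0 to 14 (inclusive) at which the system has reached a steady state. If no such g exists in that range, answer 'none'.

Answer: 11

Derivation:
Gen 0: 10001101001001
Gen 1 (rule 218): 01011100110110
Gen 2 (rule 193): 00001100010010
Gen 3 (rule 218): 00011110101101
Gen 4 (rule 193): 11001110000100
Gen 5 (rule 218): 11111111001010
Gen 6 (rule 193): 01111111000000
Gen 7 (rule 218): 11111111100000
Gen 8 (rule 193): 01111111101111
Gen 9 (rule 218): 11111111101111
Gen 10 (rule 193): 01111111100111
Gen 11 (rule 218): 11111111111111
Gen 12 (rule 193): 01111111111111
Gen 13 (rule 218): 11111111111111
Gen 14 (rule 193): 01111111111111
Gen 15 (rule 218): 11111111111111
Gen 16 (rule 193): 01111111111111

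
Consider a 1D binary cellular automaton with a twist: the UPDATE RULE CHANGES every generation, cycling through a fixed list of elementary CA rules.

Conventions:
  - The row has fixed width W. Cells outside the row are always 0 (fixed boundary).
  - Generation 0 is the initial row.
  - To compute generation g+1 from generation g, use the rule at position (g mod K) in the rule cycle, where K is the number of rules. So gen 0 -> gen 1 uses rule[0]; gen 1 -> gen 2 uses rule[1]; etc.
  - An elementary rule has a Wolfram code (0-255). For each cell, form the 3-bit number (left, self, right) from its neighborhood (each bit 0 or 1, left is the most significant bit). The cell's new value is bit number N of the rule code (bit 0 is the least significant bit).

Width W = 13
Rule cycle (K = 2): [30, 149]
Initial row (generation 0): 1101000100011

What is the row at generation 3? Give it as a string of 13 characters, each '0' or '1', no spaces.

Gen 0: 1101000100011
Gen 1 (rule 30): 1001101110110
Gen 2 (rule 149): 1100000100001
Gen 3 (rule 30): 1010001110011

Answer: 1010001110011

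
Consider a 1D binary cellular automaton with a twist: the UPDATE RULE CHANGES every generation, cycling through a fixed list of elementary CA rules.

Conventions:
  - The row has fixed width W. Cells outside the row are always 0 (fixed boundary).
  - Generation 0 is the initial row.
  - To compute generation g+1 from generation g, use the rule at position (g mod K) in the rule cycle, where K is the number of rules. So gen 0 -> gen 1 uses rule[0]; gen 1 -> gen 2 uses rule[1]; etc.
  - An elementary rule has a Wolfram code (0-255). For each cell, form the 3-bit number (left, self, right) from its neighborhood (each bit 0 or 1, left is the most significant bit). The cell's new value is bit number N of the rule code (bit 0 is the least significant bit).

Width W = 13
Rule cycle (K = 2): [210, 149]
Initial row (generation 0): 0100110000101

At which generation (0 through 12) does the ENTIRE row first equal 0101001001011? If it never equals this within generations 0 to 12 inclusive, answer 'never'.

Gen 0: 0100110000101
Gen 1 (rule 210): 1011011001000
Gen 2 (rule 149): 1000000101111
Gen 3 (rule 210): 0100001000111
Gen 4 (rule 149): 0111101110010
Gen 5 (rule 210): 1011100111101
Gen 6 (rule 149): 1001010011001
Gen 7 (rule 210): 0110001101110
Gen 8 (rule 149): 0001100000101
Gen 9 (rule 210): 0010110001000
Gen 10 (rule 149): 1010001101111
Gen 11 (rule 210): 0001010100111
Gen 12 (rule 149): 1101010110010

Answer: never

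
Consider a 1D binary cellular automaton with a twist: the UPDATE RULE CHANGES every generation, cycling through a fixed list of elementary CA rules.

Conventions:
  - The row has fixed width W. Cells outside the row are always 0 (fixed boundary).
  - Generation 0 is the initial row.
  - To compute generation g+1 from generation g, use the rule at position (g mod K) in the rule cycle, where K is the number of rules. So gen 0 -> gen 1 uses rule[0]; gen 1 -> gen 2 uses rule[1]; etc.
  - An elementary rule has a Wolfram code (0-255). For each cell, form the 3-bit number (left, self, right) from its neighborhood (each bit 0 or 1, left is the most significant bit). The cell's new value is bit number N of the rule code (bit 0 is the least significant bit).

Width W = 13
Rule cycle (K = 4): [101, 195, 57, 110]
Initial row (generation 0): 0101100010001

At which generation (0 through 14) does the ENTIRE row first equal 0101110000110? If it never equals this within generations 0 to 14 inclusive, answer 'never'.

Answer: 10

Derivation:
Gen 0: 0101100010001
Gen 1 (rule 101): 0110101010101
Gen 2 (rule 195): 1010000000000
Gen 3 (rule 57): 0101111111111
Gen 4 (rule 110): 1111000000001
Gen 5 (rule 101): 0001011111101
Gen 6 (rule 195): 1110001111100
Gen 7 (rule 57): 1001101000011
Gen 8 (rule 110): 1011111000111
Gen 9 (rule 101): 1100001010001
Gen 10 (rule 195): 0101110000110
Gen 11 (rule 57): 0011001110101
Gen 12 (rule 110): 0111011011111
Gen 13 (rule 101): 0001101100001
Gen 14 (rule 195): 1110100101110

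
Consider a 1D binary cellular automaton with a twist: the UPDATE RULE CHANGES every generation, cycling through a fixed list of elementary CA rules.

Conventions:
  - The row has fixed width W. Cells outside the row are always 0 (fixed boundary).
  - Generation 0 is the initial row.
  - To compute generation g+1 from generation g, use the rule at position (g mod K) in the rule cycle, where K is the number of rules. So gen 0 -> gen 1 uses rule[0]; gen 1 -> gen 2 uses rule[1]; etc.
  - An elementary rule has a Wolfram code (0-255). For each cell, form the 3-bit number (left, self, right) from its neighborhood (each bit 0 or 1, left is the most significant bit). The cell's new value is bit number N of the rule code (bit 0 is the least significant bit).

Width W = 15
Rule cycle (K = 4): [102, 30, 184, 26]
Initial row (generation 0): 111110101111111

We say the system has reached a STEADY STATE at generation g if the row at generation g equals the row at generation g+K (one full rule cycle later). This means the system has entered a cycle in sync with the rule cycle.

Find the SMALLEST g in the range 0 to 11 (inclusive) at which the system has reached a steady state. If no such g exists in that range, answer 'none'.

Answer: none

Derivation:
Gen 0: 111110101111111
Gen 1 (rule 102): 000011110000001
Gen 2 (rule 30): 000110001000011
Gen 3 (rule 184): 000101000100010
Gen 4 (rule 26): 001000101010101
Gen 5 (rule 102): 011001111111111
Gen 6 (rule 30): 110111000000000
Gen 7 (rule 184): 101110100000000
Gen 8 (rule 26): 001000010000000
Gen 9 (rule 102): 011000110000000
Gen 10 (rule 30): 110101101000000
Gen 11 (rule 184): 101011010100000
Gen 12 (rule 26): 000010000010000
Gen 13 (rule 102): 000110000110000
Gen 14 (rule 30): 001101001101000
Gen 15 (rule 184): 001010101010100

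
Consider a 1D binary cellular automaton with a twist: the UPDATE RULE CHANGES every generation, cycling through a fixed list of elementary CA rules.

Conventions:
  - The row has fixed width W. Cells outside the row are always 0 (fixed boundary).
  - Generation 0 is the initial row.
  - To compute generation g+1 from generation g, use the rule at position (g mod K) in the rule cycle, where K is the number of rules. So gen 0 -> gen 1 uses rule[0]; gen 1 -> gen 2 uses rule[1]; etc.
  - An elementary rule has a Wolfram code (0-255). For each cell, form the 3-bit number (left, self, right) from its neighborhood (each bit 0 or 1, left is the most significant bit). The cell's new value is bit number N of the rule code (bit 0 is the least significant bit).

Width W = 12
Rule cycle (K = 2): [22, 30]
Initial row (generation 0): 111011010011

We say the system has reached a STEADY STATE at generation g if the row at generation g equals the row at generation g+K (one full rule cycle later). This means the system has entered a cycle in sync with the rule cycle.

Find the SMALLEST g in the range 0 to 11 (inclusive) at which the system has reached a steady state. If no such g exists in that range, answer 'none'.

Answer: 9

Derivation:
Gen 0: 111011010011
Gen 1 (rule 22): 000000011100
Gen 2 (rule 30): 000000110010
Gen 3 (rule 22): 000001001111
Gen 4 (rule 30): 000011111000
Gen 5 (rule 22): 000100000100
Gen 6 (rule 30): 001110001110
Gen 7 (rule 22): 010001010001
Gen 8 (rule 30): 111011011011
Gen 9 (rule 22): 000000000000
Gen 10 (rule 30): 000000000000
Gen 11 (rule 22): 000000000000
Gen 12 (rule 30): 000000000000
Gen 13 (rule 22): 000000000000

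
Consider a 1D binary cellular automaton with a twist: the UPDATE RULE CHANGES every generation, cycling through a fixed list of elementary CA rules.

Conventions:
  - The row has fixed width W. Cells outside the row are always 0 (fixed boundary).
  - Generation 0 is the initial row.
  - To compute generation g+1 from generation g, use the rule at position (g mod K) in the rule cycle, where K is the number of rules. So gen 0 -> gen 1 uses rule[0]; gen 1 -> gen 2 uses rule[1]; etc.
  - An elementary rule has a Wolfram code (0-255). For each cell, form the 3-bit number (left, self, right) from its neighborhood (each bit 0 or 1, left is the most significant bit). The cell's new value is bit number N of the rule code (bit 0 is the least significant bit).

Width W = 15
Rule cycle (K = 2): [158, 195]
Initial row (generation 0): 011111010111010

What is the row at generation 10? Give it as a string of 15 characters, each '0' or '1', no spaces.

Gen 0: 011111010111010
Gen 1 (rule 158): 111110010110011
Gen 2 (rule 195): 011110100010101
Gen 3 (rule 158): 111100110110101
Gen 4 (rule 195): 011101010010000
Gen 5 (rule 158): 111001011111000
Gen 6 (rule 195): 011010001111011
Gen 7 (rule 158): 110011011110010
Gen 8 (rule 195): 010101001110100
Gen 9 (rule 158): 110101111100110
Gen 10 (rule 195): 010000111101010

Answer: 010000111101010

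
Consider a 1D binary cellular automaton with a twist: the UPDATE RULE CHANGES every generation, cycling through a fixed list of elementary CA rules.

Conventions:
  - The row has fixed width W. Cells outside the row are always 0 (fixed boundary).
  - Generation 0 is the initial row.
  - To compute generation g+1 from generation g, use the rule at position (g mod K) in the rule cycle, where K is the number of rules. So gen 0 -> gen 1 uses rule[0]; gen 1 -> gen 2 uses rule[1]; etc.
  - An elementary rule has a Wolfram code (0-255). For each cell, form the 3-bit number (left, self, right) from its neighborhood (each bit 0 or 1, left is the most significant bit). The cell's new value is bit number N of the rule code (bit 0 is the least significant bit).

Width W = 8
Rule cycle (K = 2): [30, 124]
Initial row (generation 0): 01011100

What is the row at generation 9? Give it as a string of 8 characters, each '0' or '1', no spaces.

Gen 0: 01011100
Gen 1 (rule 30): 11010010
Gen 2 (rule 124): 11111011
Gen 3 (rule 30): 10000010
Gen 4 (rule 124): 11000011
Gen 5 (rule 30): 10100110
Gen 6 (rule 124): 11110111
Gen 7 (rule 30): 10000100
Gen 8 (rule 124): 11000110
Gen 9 (rule 30): 10101101

Answer: 10101101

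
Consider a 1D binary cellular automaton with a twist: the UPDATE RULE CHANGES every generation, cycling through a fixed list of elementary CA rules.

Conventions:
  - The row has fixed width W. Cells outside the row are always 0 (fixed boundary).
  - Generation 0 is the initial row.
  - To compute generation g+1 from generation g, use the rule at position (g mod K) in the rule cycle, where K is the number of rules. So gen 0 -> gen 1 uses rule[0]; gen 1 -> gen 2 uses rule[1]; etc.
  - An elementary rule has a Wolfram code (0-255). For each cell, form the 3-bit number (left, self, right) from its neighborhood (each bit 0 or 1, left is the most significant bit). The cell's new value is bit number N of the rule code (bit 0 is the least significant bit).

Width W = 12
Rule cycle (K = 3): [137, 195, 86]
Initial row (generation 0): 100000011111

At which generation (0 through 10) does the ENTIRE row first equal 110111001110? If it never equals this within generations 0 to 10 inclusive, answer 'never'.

Answer: 2

Derivation:
Gen 0: 100000011111
Gen 1 (rule 137): 001111011110
Gen 2 (rule 195): 110111001110
Gen 3 (rule 86): 010001110011
Gen 4 (rule 137): 000101100010
Gen 5 (rule 195): 111000101100
Gen 6 (rule 86): 001101100110
Gen 7 (rule 137): 101001000100
Gen 8 (rule 195): 000010011001
Gen 9 (rule 86): 000111101111
Gen 10 (rule 137): 110111001110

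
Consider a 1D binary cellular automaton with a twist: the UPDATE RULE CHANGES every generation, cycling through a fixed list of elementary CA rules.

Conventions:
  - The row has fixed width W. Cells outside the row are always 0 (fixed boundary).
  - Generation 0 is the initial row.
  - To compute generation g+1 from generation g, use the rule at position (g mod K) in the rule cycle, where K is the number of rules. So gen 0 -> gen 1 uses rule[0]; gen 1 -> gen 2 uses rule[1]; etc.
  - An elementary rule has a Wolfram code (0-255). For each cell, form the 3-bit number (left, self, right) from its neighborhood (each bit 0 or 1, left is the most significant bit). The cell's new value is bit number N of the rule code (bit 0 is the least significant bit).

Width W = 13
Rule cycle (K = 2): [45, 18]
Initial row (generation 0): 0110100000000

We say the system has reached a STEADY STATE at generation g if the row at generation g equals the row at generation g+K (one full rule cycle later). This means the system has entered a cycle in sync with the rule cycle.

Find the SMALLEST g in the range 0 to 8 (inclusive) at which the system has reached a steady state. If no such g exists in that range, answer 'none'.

Answer: 4

Derivation:
Gen 0: 0110100000000
Gen 1 (rule 45): 0101101111111
Gen 2 (rule 18): 1000000000000
Gen 3 (rule 45): 1011111111111
Gen 4 (rule 18): 0000000000000
Gen 5 (rule 45): 1111111111111
Gen 6 (rule 18): 0000000000000
Gen 7 (rule 45): 1111111111111
Gen 8 (rule 18): 0000000000000
Gen 9 (rule 45): 1111111111111
Gen 10 (rule 18): 0000000000000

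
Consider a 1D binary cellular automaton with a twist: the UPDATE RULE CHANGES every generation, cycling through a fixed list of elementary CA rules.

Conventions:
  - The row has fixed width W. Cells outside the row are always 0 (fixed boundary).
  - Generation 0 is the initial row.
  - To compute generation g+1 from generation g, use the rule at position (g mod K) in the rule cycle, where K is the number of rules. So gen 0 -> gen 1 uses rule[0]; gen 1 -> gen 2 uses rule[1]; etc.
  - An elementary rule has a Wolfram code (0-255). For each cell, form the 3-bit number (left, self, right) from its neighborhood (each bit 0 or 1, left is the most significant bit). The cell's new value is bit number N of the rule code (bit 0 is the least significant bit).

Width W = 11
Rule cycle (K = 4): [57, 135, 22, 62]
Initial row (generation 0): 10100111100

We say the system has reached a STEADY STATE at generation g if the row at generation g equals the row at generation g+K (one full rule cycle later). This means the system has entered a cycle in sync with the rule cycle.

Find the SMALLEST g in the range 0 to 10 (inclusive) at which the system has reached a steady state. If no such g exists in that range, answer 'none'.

Gen 0: 10100111100
Gen 1 (rule 57): 01010100011
Gen 2 (rule 135): 11010101100
Gen 3 (rule 22): 00010100010
Gen 4 (rule 62): 00111110111
Gen 5 (rule 57): 10100001100
Gen 6 (rule 135): 10101110001
Gen 7 (rule 22): 10100001011
Gen 8 (rule 62): 11110011110
Gen 9 (rule 57): 10001010001
Gen 10 (rule 135): 10111010111
Gen 11 (rule 22): 10000010000
Gen 12 (rule 62): 11000111000
Gen 13 (rule 57): 10110100111
Gen 14 (rule 135): 10000101010

Answer: none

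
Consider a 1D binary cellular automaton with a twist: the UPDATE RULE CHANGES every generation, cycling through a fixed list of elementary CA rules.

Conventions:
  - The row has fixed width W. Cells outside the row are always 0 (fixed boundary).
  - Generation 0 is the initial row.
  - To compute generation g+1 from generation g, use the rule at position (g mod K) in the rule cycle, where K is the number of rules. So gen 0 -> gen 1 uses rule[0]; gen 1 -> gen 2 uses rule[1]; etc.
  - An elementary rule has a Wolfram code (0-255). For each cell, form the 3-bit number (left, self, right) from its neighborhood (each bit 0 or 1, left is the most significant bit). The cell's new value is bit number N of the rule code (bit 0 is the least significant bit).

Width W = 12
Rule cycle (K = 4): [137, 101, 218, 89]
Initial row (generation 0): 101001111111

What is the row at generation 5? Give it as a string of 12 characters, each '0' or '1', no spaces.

Gen 0: 101001111111
Gen 1 (rule 137): 000001111110
Gen 2 (rule 101): 111100000010
Gen 3 (rule 218): 111110000101
Gen 4 (rule 89): 100011110000
Gen 5 (rule 137): 001011100111

Answer: 001011100111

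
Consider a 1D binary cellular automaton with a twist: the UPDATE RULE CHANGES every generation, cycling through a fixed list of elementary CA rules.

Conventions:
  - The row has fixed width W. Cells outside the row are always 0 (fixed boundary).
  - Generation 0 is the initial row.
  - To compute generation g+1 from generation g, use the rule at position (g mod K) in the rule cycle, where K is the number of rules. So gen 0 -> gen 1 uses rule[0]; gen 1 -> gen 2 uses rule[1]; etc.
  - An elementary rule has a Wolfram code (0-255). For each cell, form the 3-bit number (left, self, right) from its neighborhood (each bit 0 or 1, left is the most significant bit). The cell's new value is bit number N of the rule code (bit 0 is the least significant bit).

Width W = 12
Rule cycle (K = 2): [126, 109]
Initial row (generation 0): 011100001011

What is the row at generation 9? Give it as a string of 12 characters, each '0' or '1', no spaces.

Gen 0: 011100001011
Gen 1 (rule 126): 110110011111
Gen 2 (rule 109): 111110010001
Gen 3 (rule 126): 100011111011
Gen 4 (rule 109): 101010001111
Gen 5 (rule 126): 111111011001
Gen 6 (rule 109): 100001111001
Gen 7 (rule 126): 110011001111
Gen 8 (rule 109): 110011001001
Gen 9 (rule 126): 111111111111

Answer: 111111111111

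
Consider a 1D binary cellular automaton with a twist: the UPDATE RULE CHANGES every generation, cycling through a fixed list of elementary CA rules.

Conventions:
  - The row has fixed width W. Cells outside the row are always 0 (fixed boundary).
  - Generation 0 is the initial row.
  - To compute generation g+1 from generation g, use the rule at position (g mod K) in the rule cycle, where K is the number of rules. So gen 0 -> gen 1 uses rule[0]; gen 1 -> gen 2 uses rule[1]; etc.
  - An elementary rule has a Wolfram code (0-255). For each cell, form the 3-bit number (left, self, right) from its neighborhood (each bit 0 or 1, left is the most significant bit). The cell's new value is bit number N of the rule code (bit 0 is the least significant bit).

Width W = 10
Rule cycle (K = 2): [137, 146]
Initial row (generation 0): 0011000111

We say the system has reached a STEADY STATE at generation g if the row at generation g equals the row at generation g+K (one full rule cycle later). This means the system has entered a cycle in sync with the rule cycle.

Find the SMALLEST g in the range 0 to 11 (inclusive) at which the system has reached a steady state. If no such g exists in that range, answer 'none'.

Gen 0: 0011000111
Gen 1 (rule 137): 1010010110
Gen 2 (rule 146): 0001100001
Gen 3 (rule 137): 1101001100
Gen 4 (rule 146): 0000110010
Gen 5 (rule 137): 1110100000
Gen 6 (rule 146): 0100010000
Gen 7 (rule 137): 0001000111
Gen 8 (rule 146): 0010101010
Gen 9 (rule 137): 1000000000
Gen 10 (rule 146): 0100000000
Gen 11 (rule 137): 0001111111
Gen 12 (rule 146): 0010111110
Gen 13 (rule 137): 1000111100

Answer: none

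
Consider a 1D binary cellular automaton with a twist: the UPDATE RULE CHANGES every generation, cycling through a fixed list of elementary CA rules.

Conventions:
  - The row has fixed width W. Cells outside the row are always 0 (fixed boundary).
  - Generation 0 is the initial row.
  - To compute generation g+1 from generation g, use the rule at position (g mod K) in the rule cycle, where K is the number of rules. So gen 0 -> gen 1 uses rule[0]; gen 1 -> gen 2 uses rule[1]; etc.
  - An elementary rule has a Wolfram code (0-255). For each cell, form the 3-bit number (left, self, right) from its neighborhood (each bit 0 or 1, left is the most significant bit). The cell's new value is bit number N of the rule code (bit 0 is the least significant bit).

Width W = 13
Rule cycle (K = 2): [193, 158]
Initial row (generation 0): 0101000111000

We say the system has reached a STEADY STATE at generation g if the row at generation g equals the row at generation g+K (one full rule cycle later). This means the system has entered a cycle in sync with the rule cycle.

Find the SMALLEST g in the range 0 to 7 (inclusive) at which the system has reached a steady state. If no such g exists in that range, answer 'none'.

Answer: none

Derivation:
Gen 0: 0101000111000
Gen 1 (rule 193): 0000010011011
Gen 2 (rule 158): 0000111110010
Gen 3 (rule 193): 1110011110000
Gen 4 (rule 158): 1101111101000
Gen 5 (rule 193): 0100111100011
Gen 6 (rule 158): 1111111010110
Gen 7 (rule 193): 0111111000010
Gen 8 (rule 158): 1111110100111
Gen 9 (rule 193): 0111110000011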